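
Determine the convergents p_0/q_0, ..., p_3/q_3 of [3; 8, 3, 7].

3/1, 25/8, 78/25, 571/183

Using the convergent recurrence p_i = a_i*p_{i-1} + p_{i-2}, q_i = a_i*q_{i-1} + q_{i-2} with p_{-2}=0, p_{-1}=1, q_{-2}=1, q_{-1}=0:
  i=0: a_0=3, p_0 = 3*1 + 0 = 3, q_0 = 3*0 + 1 = 1.
  i=1: a_1=8, p_1 = 8*3 + 1 = 25, q_1 = 8*1 + 0 = 8.
  i=2: a_2=3, p_2 = 3*25 + 3 = 78, q_2 = 3*8 + 1 = 25.
  i=3: a_3=7, p_3 = 7*78 + 25 = 571, q_3 = 7*25 + 8 = 183.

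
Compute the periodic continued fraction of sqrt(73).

Write x_i = (sqrt(73) + m_i)/d_i with (m_0, d_0) = (0, 1). a_0 = floor(sqrt(73)) = 8, since 8^2 = 64 <= 73 < 81 = 9^2.
Iterate m_{i+1} = d_i*a_i - m_i, d_{i+1} = (73 - m_{i+1}^2)/d_i, a_{i+1} = floor((a_0 + m_{i+1})/d_{i+1}):
  m_1 = 1*8 - 0 = 8, d_1 = (73 - 8^2)/1 = 9/1 = 9, a_1 = floor((8 + 8)/9) = 1.
  m_2 = 9*1 - 8 = 1, d_2 = (73 - 1^2)/9 = 72/9 = 8, a_2 = floor((8 + 1)/8) = 1.
  m_3 = 8*1 - 1 = 7, d_3 = (73 - 7^2)/8 = 24/8 = 3, a_3 = floor((8 + 7)/3) = 5.
  m_4 = 3*5 - 7 = 8, d_4 = (73 - 8^2)/3 = 9/3 = 3, a_4 = floor((8 + 8)/3) = 5.
  m_5 = 3*5 - 8 = 7, d_5 = (73 - 7^2)/3 = 24/3 = 8, a_5 = floor((8 + 7)/8) = 1.
  m_6 = 8*1 - 7 = 1, d_6 = (73 - 1^2)/8 = 72/8 = 9, a_6 = floor((8 + 1)/9) = 1.
  m_7 = 9*1 - 1 = 8, d_7 = (73 - 8^2)/9 = 9/9 = 1, a_7 = floor((8 + 8)/1) = 16.
  m_8 = 1*16 - 8 = 8, d_8 = (73 - 8^2)/1 = 9/1 = 9: (m_8, d_8) = (m_1, d_1) = (8, 9), so from here the quotients repeat a_1, ..., a_7; the period length is 7.
Hence the expansion of sqrt(73) is a_0 = 8 followed by the repeating block 1, 1, 5, 5, 1, 1, 16 (period 7).

[8; (1, 1, 5, 5, 1, 1, 16)]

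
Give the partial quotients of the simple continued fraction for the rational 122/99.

[1; 4, 3, 3, 2]

Run the Euclidean algorithm on 122 and 99; the successive quotients are the partial quotients a_0, a_1, ... (each step inverts the fractional part left over by the previous one):
  122 = 1*99 + 23, so a_0 = 1.
  99 = 4*23 + 7, so a_1 = 4.
  23 = 3*7 + 2, so a_2 = 3.
  7 = 3*2 + 1, so a_3 = 3.
  2 = 2*1 + 0, so a_4 = 2.
The remainder reaches 0 after 5 divisions, so the expansion has 5 partial quotients, read off in order.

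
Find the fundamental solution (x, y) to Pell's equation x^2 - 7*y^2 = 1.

First expand sqrt(7) as a continued fraction. With x_i = (sqrt(7) + m_i)/d_i and (m_0, d_0) = (0, 1): a_0 = floor(sqrt(7)) = 2, since 2^2 = 4 <= 7 < 9 = 3^2.
Iterate m_{i+1} = d_i*a_i - m_i, d_{i+1} = (7 - m_{i+1}^2)/d_i, a_{i+1} = floor((a_0 + m_{i+1})/d_{i+1}):
  m_1 = 1*2 - 0 = 2, d_1 = (7 - 2^2)/1 = 3/1 = 3, a_1 = floor((2 + 2)/3) = 1.
  m_2 = 3*1 - 2 = 1, d_2 = (7 - 1^2)/3 = 6/3 = 2, a_2 = floor((2 + 1)/2) = 1.
  m_3 = 2*1 - 1 = 1, d_3 = (7 - 1^2)/2 = 6/2 = 3, a_3 = floor((2 + 1)/3) = 1.
  m_4 = 3*1 - 1 = 2, d_4 = (7 - 2^2)/3 = 3/3 = 1, a_4 = floor((2 + 2)/1) = 4.
  m_5 = 1*4 - 2 = 2, d_5 = (7 - 2^2)/1 = 3/1 = 3: (m_5, d_5) = (m_1, d_1) = (2, 3), so from here the quotients repeat a_1, ..., a_4; the period length is 4.
So sqrt(7) = [2; (1, 1, 1, 4)] with period length k = 4.
k is even, so the fundamental solution of x^2 - 7y^2 = 1 is (p_{k-1}, q_{k-1}) = (p_3, q_3); compute convergents through index 3.
Convergents (p_i = a_i*p_{i-1} + p_{i-2}, q_i = a_i*q_{i-1} + q_{i-2} with p_{-2}=0, p_{-1}=1, q_{-2}=1, q_{-1}=0):
  i=0: a_0=2, p_0 = 2*1 + 0 = 2, q_0 = 2*0 + 1 = 1.
  i=1: a_1=1, p_1 = 1*2 + 1 = 3, q_1 = 1*1 + 0 = 1.
  i=2: a_2=1, p_2 = 1*3 + 2 = 5, q_2 = 1*1 + 1 = 2.
  i=3: a_3=1, p_3 = 1*5 + 3 = 8, q_3 = 1*2 + 1 = 3.
Check: 8^2 - 7*3^2 = 64 - 63 = 1, so (x, y) = (8, 3) solves the equation, and by the theorem it is the least positive solution.

(x, y) = (8, 3)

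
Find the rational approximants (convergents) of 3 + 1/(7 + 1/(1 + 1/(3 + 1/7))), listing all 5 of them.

Using the convergent recurrence p_i = a_i*p_{i-1} + p_{i-2}, q_i = a_i*q_{i-1} + q_{i-2} with p_{-2}=0, p_{-1}=1, q_{-2}=1, q_{-1}=0:
  i=0: a_0=3, p_0 = 3*1 + 0 = 3, q_0 = 3*0 + 1 = 1.
  i=1: a_1=7, p_1 = 7*3 + 1 = 22, q_1 = 7*1 + 0 = 7.
  i=2: a_2=1, p_2 = 1*22 + 3 = 25, q_2 = 1*7 + 1 = 8.
  i=3: a_3=3, p_3 = 3*25 + 22 = 97, q_3 = 3*8 + 7 = 31.
  i=4: a_4=7, p_4 = 7*97 + 25 = 704, q_4 = 7*31 + 8 = 225.

3/1, 22/7, 25/8, 97/31, 704/225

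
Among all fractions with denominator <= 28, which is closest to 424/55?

185/24

Expand x = 424/55 as a continued fraction with the Euclidean algorithm:
  424 = 7*55 + 39, so a_0 = 7.
  55 = 1*39 + 16, so a_1 = 1.
  39 = 2*16 + 7, so a_2 = 2.
  16 = 2*7 + 2, so a_3 = 2.
  7 = 3*2 + 1, so a_4 = 3.
  2 = 2*1 + 0, so a_5 = 2.
so x = [7; 1, 2, 2, 3, 2].
Convergents (p_i = a_i*p_{i-1} + p_{i-2}, q_i = a_i*q_{i-1} + q_{i-2} with p_{-2}=0, p_{-1}=1, q_{-2}=1, q_{-1}=0), until the denominator exceeds 28:
  i=0: a_0=7, p_0 = 7*1 + 0 = 7, q_0 = 7*0 + 1 = 1.
  i=1: a_1=1, p_1 = 1*7 + 1 = 8, q_1 = 1*1 + 0 = 1.
  i=2: a_2=2, p_2 = 2*8 + 7 = 23, q_2 = 2*1 + 1 = 3.
  i=3: a_3=2, p_3 = 2*23 + 8 = 54, q_3 = 2*3 + 1 = 7.
  i=4: a_4=3, p_4 = 3*54 + 23 = 185, q_4 = 3*7 + 3 = 24.
  i=5: a_5=2, p_5 = 2*185 + 54 = 424, q_5 = 2*24 + 7 = 55.
q_5 = 55 > 28, so the last convergent with denominator <= 28 is p_4/q_4 = 185/24.
The closest fraction with denominator <= 28 is either p_4/q_4 or the intermediate fraction (k*p_4 + p_3)/(k*q_4 + q_3) with the largest k >= 1 whose denominator stays <= 28; these approach x as k grows, and every other convergent or intermediate fraction in range is farther away.
Largest k: floor((28 - q_3)/q_4) = floor((28 - 7)/24) = 0.
Since k = 0, no intermediate fraction beyond p_4/q_4 has denominator <= 28, so the convergent 185/24 is the closest (its error is |424*24 - 185*55|/(55*24) = 1/1320).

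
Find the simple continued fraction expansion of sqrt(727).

Write x_i = (sqrt(727) + m_i)/d_i with (m_0, d_0) = (0, 1). a_0 = floor(sqrt(727)) = 26, since 26^2 = 676 <= 727 < 729 = 27^2.
Iterate m_{i+1} = d_i*a_i - m_i, d_{i+1} = (727 - m_{i+1}^2)/d_i, a_{i+1} = floor((a_0 + m_{i+1})/d_{i+1}):
  m_1 = 1*26 - 0 = 26, d_1 = (727 - 26^2)/1 = 51/1 = 51, a_1 = floor((26 + 26)/51) = 1.
  m_2 = 51*1 - 26 = 25, d_2 = (727 - 25^2)/51 = 102/51 = 2, a_2 = floor((26 + 25)/2) = 25.
  m_3 = 2*25 - 25 = 25, d_3 = (727 - 25^2)/2 = 102/2 = 51, a_3 = floor((26 + 25)/51) = 1.
  m_4 = 51*1 - 25 = 26, d_4 = (727 - 26^2)/51 = 51/51 = 1, a_4 = floor((26 + 26)/1) = 52.
  m_5 = 1*52 - 26 = 26, d_5 = (727 - 26^2)/1 = 51/1 = 51: (m_5, d_5) = (m_1, d_1) = (26, 51), so from here the quotients repeat a_1, ..., a_4; the period length is 4.
Hence the expansion of sqrt(727) is a_0 = 26 followed by the repeating block 1, 25, 1, 52 (period 4).

[26; (1, 25, 1, 52)]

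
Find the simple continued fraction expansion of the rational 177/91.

Run the Euclidean algorithm on 177 and 91; the successive quotients are the partial quotients a_0, a_1, ... (each step inverts the fractional part left over by the previous one):
  177 = 1*91 + 86, so a_0 = 1.
  91 = 1*86 + 5, so a_1 = 1.
  86 = 17*5 + 1, so a_2 = 17.
  5 = 5*1 + 0, so a_3 = 5.
The remainder reaches 0 after 4 divisions, so the expansion has 4 partial quotients, read off in order.

[1; 1, 17, 5]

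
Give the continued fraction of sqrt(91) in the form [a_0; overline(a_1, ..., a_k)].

[9; overline(1, 1, 5, 1, 5, 1, 1, 18)]

Write x_i = (sqrt(91) + m_i)/d_i with (m_0, d_0) = (0, 1). a_0 = floor(sqrt(91)) = 9, since 9^2 = 81 <= 91 < 100 = 10^2.
Iterate m_{i+1} = d_i*a_i - m_i, d_{i+1} = (91 - m_{i+1}^2)/d_i, a_{i+1} = floor((a_0 + m_{i+1})/d_{i+1}):
  m_1 = 1*9 - 0 = 9, d_1 = (91 - 9^2)/1 = 10/1 = 10, a_1 = floor((9 + 9)/10) = 1.
  m_2 = 10*1 - 9 = 1, d_2 = (91 - 1^2)/10 = 90/10 = 9, a_2 = floor((9 + 1)/9) = 1.
  m_3 = 9*1 - 1 = 8, d_3 = (91 - 8^2)/9 = 27/9 = 3, a_3 = floor((9 + 8)/3) = 5.
  m_4 = 3*5 - 8 = 7, d_4 = (91 - 7^2)/3 = 42/3 = 14, a_4 = floor((9 + 7)/14) = 1.
  m_5 = 14*1 - 7 = 7, d_5 = (91 - 7^2)/14 = 42/14 = 3, a_5 = floor((9 + 7)/3) = 5.
  m_6 = 3*5 - 7 = 8, d_6 = (91 - 8^2)/3 = 27/3 = 9, a_6 = floor((9 + 8)/9) = 1.
  m_7 = 9*1 - 8 = 1, d_7 = (91 - 1^2)/9 = 90/9 = 10, a_7 = floor((9 + 1)/10) = 1.
  m_8 = 10*1 - 1 = 9, d_8 = (91 - 9^2)/10 = 10/10 = 1, a_8 = floor((9 + 9)/1) = 18.
  m_9 = 1*18 - 9 = 9, d_9 = (91 - 9^2)/1 = 10/1 = 10: (m_9, d_9) = (m_1, d_1) = (9, 10), so from here the quotients repeat a_1, ..., a_8; the period length is 8.
Hence the expansion of sqrt(91) is a_0 = 9 followed by the repeating block 1, 1, 5, 1, 5, 1, 1, 18 (period 8).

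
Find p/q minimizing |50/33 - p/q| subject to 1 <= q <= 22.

Expand x = 50/33 as a continued fraction with the Euclidean algorithm:
  50 = 1*33 + 17, so a_0 = 1.
  33 = 1*17 + 16, so a_1 = 1.
  17 = 1*16 + 1, so a_2 = 1.
  16 = 16*1 + 0, so a_3 = 16.
so x = [1; 1, 1, 16].
Convergents (p_i = a_i*p_{i-1} + p_{i-2}, q_i = a_i*q_{i-1} + q_{i-2} with p_{-2}=0, p_{-1}=1, q_{-2}=1, q_{-1}=0), until the denominator exceeds 22:
  i=0: a_0=1, p_0 = 1*1 + 0 = 1, q_0 = 1*0 + 1 = 1.
  i=1: a_1=1, p_1 = 1*1 + 1 = 2, q_1 = 1*1 + 0 = 1.
  i=2: a_2=1, p_2 = 1*2 + 1 = 3, q_2 = 1*1 + 1 = 2.
  i=3: a_3=16, p_3 = 16*3 + 2 = 50, q_3 = 16*2 + 1 = 33.
q_3 = 33 > 22, so the last convergent with denominator <= 22 is p_2/q_2 = 3/2.
The closest fraction with denominator <= 22 is either p_2/q_2 or the intermediate fraction (k*p_2 + p_1)/(k*q_2 + q_1) with the largest k >= 1 whose denominator stays <= 22; these approach x as k grows, and every other convergent or intermediate fraction in range is farther away.
Largest k: floor((22 - q_1)/q_2) = floor((22 - 1)/2) = 10.
That gives (10*3 + 2)/(10*2 + 1) = 32/21.
Compare the errors: |x - 3/2| = |50*2 - 3*33|/(33*2) = 1/66, and |x - 32/21| = |50*21 - 32*33|/(33*21) = 6/693.
Cross-multiplying, 6*66 = 396 < 693 = 1*693, so 6/693 is smaller: the intermediate fraction 32/21 is closer to x than 3/2.

32/21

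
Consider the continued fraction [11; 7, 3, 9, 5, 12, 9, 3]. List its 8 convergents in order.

Using the convergent recurrence p_i = a_i*p_{i-1} + p_{i-2}, q_i = a_i*q_{i-1} + q_{i-2} with p_{-2}=0, p_{-1}=1, q_{-2}=1, q_{-1}=0:
  i=0: a_0=11, p_0 = 11*1 + 0 = 11, q_0 = 11*0 + 1 = 1.
  i=1: a_1=7, p_1 = 7*11 + 1 = 78, q_1 = 7*1 + 0 = 7.
  i=2: a_2=3, p_2 = 3*78 + 11 = 245, q_2 = 3*7 + 1 = 22.
  i=3: a_3=9, p_3 = 9*245 + 78 = 2283, q_3 = 9*22 + 7 = 205.
  i=4: a_4=5, p_4 = 5*2283 + 245 = 11660, q_4 = 5*205 + 22 = 1047.
  i=5: a_5=12, p_5 = 12*11660 + 2283 = 142203, q_5 = 12*1047 + 205 = 12769.
  i=6: a_6=9, p_6 = 9*142203 + 11660 = 1291487, q_6 = 9*12769 + 1047 = 115968.
  i=7: a_7=3, p_7 = 3*1291487 + 142203 = 4016664, q_7 = 3*115968 + 12769 = 360673.

11/1, 78/7, 245/22, 2283/205, 11660/1047, 142203/12769, 1291487/115968, 4016664/360673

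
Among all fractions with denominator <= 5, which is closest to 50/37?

Expand x = 50/37 as a continued fraction with the Euclidean algorithm:
  50 = 1*37 + 13, so a_0 = 1.
  37 = 2*13 + 11, so a_1 = 2.
  13 = 1*11 + 2, so a_2 = 1.
  11 = 5*2 + 1, so a_3 = 5.
  2 = 2*1 + 0, so a_4 = 2.
so x = [1; 2, 1, 5, 2].
Convergents (p_i = a_i*p_{i-1} + p_{i-2}, q_i = a_i*q_{i-1} + q_{i-2} with p_{-2}=0, p_{-1}=1, q_{-2}=1, q_{-1}=0), until the denominator exceeds 5:
  i=0: a_0=1, p_0 = 1*1 + 0 = 1, q_0 = 1*0 + 1 = 1.
  i=1: a_1=2, p_1 = 2*1 + 1 = 3, q_1 = 2*1 + 0 = 2.
  i=2: a_2=1, p_2 = 1*3 + 1 = 4, q_2 = 1*2 + 1 = 3.
  i=3: a_3=5, p_3 = 5*4 + 3 = 23, q_3 = 5*3 + 2 = 17.
q_3 = 17 > 5, so the last convergent with denominator <= 5 is p_2/q_2 = 4/3.
The closest fraction with denominator <= 5 is either p_2/q_2 or the intermediate fraction (k*p_2 + p_1)/(k*q_2 + q_1) with the largest k >= 1 whose denominator stays <= 5; these approach x as k grows, and every other convergent or intermediate fraction in range is farther away.
Largest k: floor((5 - q_1)/q_2) = floor((5 - 2)/3) = 1.
That gives (1*4 + 3)/(1*3 + 2) = 7/5.
Compare the errors: |x - 4/3| = |50*3 - 4*37|/(37*3) = 2/111, and |x - 7/5| = |50*5 - 7*37|/(37*5) = 9/185.
Cross-multiplying, 2*185 = 370 < 999 = 9*111, so 2/111 is smaller: the convergent 4/3 is closer to x than 7/5.

4/3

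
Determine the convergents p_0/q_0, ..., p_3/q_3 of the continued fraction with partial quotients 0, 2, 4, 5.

Using the convergent recurrence p_i = a_i*p_{i-1} + p_{i-2}, q_i = a_i*q_{i-1} + q_{i-2} with p_{-2}=0, p_{-1}=1, q_{-2}=1, q_{-1}=0:
  i=0: a_0=0, p_0 = 0*1 + 0 = 0, q_0 = 0*0 + 1 = 1.
  i=1: a_1=2, p_1 = 2*0 + 1 = 1, q_1 = 2*1 + 0 = 2.
  i=2: a_2=4, p_2 = 4*1 + 0 = 4, q_2 = 4*2 + 1 = 9.
  i=3: a_3=5, p_3 = 5*4 + 1 = 21, q_3 = 5*9 + 2 = 47.

0/1, 1/2, 4/9, 21/47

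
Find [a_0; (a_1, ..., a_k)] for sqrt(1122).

Write x_i = (sqrt(1122) + m_i)/d_i with (m_0, d_0) = (0, 1). a_0 = floor(sqrt(1122)) = 33, since 33^2 = 1089 <= 1122 < 1156 = 34^2.
Iterate m_{i+1} = d_i*a_i - m_i, d_{i+1} = (1122 - m_{i+1}^2)/d_i, a_{i+1} = floor((a_0 + m_{i+1})/d_{i+1}):
  m_1 = 1*33 - 0 = 33, d_1 = (1122 - 33^2)/1 = 33/1 = 33, a_1 = floor((33 + 33)/33) = 2.
  m_2 = 33*2 - 33 = 33, d_2 = (1122 - 33^2)/33 = 33/33 = 1, a_2 = floor((33 + 33)/1) = 66.
  m_3 = 1*66 - 33 = 33, d_3 = (1122 - 33^2)/1 = 33/1 = 33: (m_3, d_3) = (m_1, d_1) = (33, 33), so from here the quotients repeat a_1, a_2; the period length is 2.
Hence the expansion of sqrt(1122) is a_0 = 33 followed by the repeating block 2, 66 (period 2).

[33; (2, 66)]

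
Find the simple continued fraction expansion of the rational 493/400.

Run the Euclidean algorithm on 493 and 400; the successive quotients are the partial quotients a_0, a_1, ... (each step inverts the fractional part left over by the previous one):
  493 = 1*400 + 93, so a_0 = 1.
  400 = 4*93 + 28, so a_1 = 4.
  93 = 3*28 + 9, so a_2 = 3.
  28 = 3*9 + 1, so a_3 = 3.
  9 = 9*1 + 0, so a_4 = 9.
The remainder reaches 0 after 5 divisions, so the expansion has 5 partial quotients, read off in order.

[1; 4, 3, 3, 9]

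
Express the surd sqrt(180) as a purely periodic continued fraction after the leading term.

Write x_i = (sqrt(180) + m_i)/d_i with (m_0, d_0) = (0, 1). a_0 = floor(sqrt(180)) = 13, since 13^2 = 169 <= 180 < 196 = 14^2.
Iterate m_{i+1} = d_i*a_i - m_i, d_{i+1} = (180 - m_{i+1}^2)/d_i, a_{i+1} = floor((a_0 + m_{i+1})/d_{i+1}):
  m_1 = 1*13 - 0 = 13, d_1 = (180 - 13^2)/1 = 11/1 = 11, a_1 = floor((13 + 13)/11) = 2.
  m_2 = 11*2 - 13 = 9, d_2 = (180 - 9^2)/11 = 99/11 = 9, a_2 = floor((13 + 9)/9) = 2.
  m_3 = 9*2 - 9 = 9, d_3 = (180 - 9^2)/9 = 99/9 = 11, a_3 = floor((13 + 9)/11) = 2.
  m_4 = 11*2 - 9 = 13, d_4 = (180 - 13^2)/11 = 11/11 = 1, a_4 = floor((13 + 13)/1) = 26.
  m_5 = 1*26 - 13 = 13, d_5 = (180 - 13^2)/1 = 11/1 = 11: (m_5, d_5) = (m_1, d_1) = (13, 11), so from here the quotients repeat a_1, ..., a_4; the period length is 4.
Hence the expansion of sqrt(180) is a_0 = 13 followed by the repeating block 2, 2, 2, 26 (period 4).

[13; (2, 2, 2, 26)]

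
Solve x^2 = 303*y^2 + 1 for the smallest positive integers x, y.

(x, y) = (2524, 145)

First expand sqrt(303) as a continued fraction. With x_i = (sqrt(303) + m_i)/d_i and (m_0, d_0) = (0, 1): a_0 = floor(sqrt(303)) = 17, since 17^2 = 289 <= 303 < 324 = 18^2.
Iterate m_{i+1} = d_i*a_i - m_i, d_{i+1} = (303 - m_{i+1}^2)/d_i, a_{i+1} = floor((a_0 + m_{i+1})/d_{i+1}):
  m_1 = 1*17 - 0 = 17, d_1 = (303 - 17^2)/1 = 14/1 = 14, a_1 = floor((17 + 17)/14) = 2.
  m_2 = 14*2 - 17 = 11, d_2 = (303 - 11^2)/14 = 182/14 = 13, a_2 = floor((17 + 11)/13) = 2.
  m_3 = 13*2 - 11 = 15, d_3 = (303 - 15^2)/13 = 78/13 = 6, a_3 = floor((17 + 15)/6) = 5.
  m_4 = 6*5 - 15 = 15, d_4 = (303 - 15^2)/6 = 78/6 = 13, a_4 = floor((17 + 15)/13) = 2.
  m_5 = 13*2 - 15 = 11, d_5 = (303 - 11^2)/13 = 182/13 = 14, a_5 = floor((17 + 11)/14) = 2.
  m_6 = 14*2 - 11 = 17, d_6 = (303 - 17^2)/14 = 14/14 = 1, a_6 = floor((17 + 17)/1) = 34.
  m_7 = 1*34 - 17 = 17, d_7 = (303 - 17^2)/1 = 14/1 = 14: (m_7, d_7) = (m_1, d_1) = (17, 14), so from here the quotients repeat a_1, ..., a_6; the period length is 6.
So sqrt(303) = [17; (2, 2, 5, 2, 2, 34)] with period length k = 6.
k is even, so the fundamental solution of x^2 - 303y^2 = 1 is (p_{k-1}, q_{k-1}) = (p_5, q_5); compute convergents through index 5.
Convergents (p_i = a_i*p_{i-1} + p_{i-2}, q_i = a_i*q_{i-1} + q_{i-2} with p_{-2}=0, p_{-1}=1, q_{-2}=1, q_{-1}=0):
  i=0: a_0=17, p_0 = 17*1 + 0 = 17, q_0 = 17*0 + 1 = 1.
  i=1: a_1=2, p_1 = 2*17 + 1 = 35, q_1 = 2*1 + 0 = 2.
  i=2: a_2=2, p_2 = 2*35 + 17 = 87, q_2 = 2*2 + 1 = 5.
  i=3: a_3=5, p_3 = 5*87 + 35 = 470, q_3 = 5*5 + 2 = 27.
  i=4: a_4=2, p_4 = 2*470 + 87 = 1027, q_4 = 2*27 + 5 = 59.
  i=5: a_5=2, p_5 = 2*1027 + 470 = 2524, q_5 = 2*59 + 27 = 145.
Check: 2524^2 - 303*145^2 = 6370576 - 6370575 = 1, so (x, y) = (2524, 145) solves the equation, and by the theorem it is the least positive solution.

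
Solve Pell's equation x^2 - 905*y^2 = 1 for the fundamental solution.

First expand sqrt(905) as a continued fraction. With x_i = (sqrt(905) + m_i)/d_i and (m_0, d_0) = (0, 1): a_0 = floor(sqrt(905)) = 30, since 30^2 = 900 <= 905 < 961 = 31^2.
Iterate m_{i+1} = d_i*a_i - m_i, d_{i+1} = (905 - m_{i+1}^2)/d_i, a_{i+1} = floor((a_0 + m_{i+1})/d_{i+1}):
  m_1 = 1*30 - 0 = 30, d_1 = (905 - 30^2)/1 = 5/1 = 5, a_1 = floor((30 + 30)/5) = 12.
  m_2 = 5*12 - 30 = 30, d_2 = (905 - 30^2)/5 = 5/5 = 1, a_2 = floor((30 + 30)/1) = 60.
  m_3 = 1*60 - 30 = 30, d_3 = (905 - 30^2)/1 = 5/1 = 5: (m_3, d_3) = (m_1, d_1) = (30, 5), so from here the quotients repeat a_1, a_2; the period length is 2.
So sqrt(905) = [30; (12, 60)] with period length k = 2.
k is even, so the fundamental solution of x^2 - 905y^2 = 1 is (p_{k-1}, q_{k-1}) = (p_1, q_1); compute convergents through index 1.
Convergents (p_i = a_i*p_{i-1} + p_{i-2}, q_i = a_i*q_{i-1} + q_{i-2} with p_{-2}=0, p_{-1}=1, q_{-2}=1, q_{-1}=0):
  i=0: a_0=30, p_0 = 30*1 + 0 = 30, q_0 = 30*0 + 1 = 1.
  i=1: a_1=12, p_1 = 12*30 + 1 = 361, q_1 = 12*1 + 0 = 12.
Check: 361^2 - 905*12^2 = 130321 - 130320 = 1, so (x, y) = (361, 12) solves the equation, and by the theorem it is the least positive solution.

(x, y) = (361, 12)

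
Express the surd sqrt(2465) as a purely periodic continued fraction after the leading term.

[49; (1, 1, 1, 5, 1, 1, 5, 1, 1, 1, 98)]

Write x_i = (sqrt(2465) + m_i)/d_i with (m_0, d_0) = (0, 1). a_0 = floor(sqrt(2465)) = 49, since 49^2 = 2401 <= 2465 < 2500 = 50^2.
Iterate m_{i+1} = d_i*a_i - m_i, d_{i+1} = (2465 - m_{i+1}^2)/d_i, a_{i+1} = floor((a_0 + m_{i+1})/d_{i+1}):
  m_1 = 1*49 - 0 = 49, d_1 = (2465 - 49^2)/1 = 64/1 = 64, a_1 = floor((49 + 49)/64) = 1.
  m_2 = 64*1 - 49 = 15, d_2 = (2465 - 15^2)/64 = 2240/64 = 35, a_2 = floor((49 + 15)/35) = 1.
  m_3 = 35*1 - 15 = 20, d_3 = (2465 - 20^2)/35 = 2065/35 = 59, a_3 = floor((49 + 20)/59) = 1.
  m_4 = 59*1 - 20 = 39, d_4 = (2465 - 39^2)/59 = 944/59 = 16, a_4 = floor((49 + 39)/16) = 5.
  m_5 = 16*5 - 39 = 41, d_5 = (2465 - 41^2)/16 = 784/16 = 49, a_5 = floor((49 + 41)/49) = 1.
  m_6 = 49*1 - 41 = 8, d_6 = (2465 - 8^2)/49 = 2401/49 = 49, a_6 = floor((49 + 8)/49) = 1.
  m_7 = 49*1 - 8 = 41, d_7 = (2465 - 41^2)/49 = 784/49 = 16, a_7 = floor((49 + 41)/16) = 5.
  m_8 = 16*5 - 41 = 39, d_8 = (2465 - 39^2)/16 = 944/16 = 59, a_8 = floor((49 + 39)/59) = 1.
  m_9 = 59*1 - 39 = 20, d_9 = (2465 - 20^2)/59 = 2065/59 = 35, a_9 = floor((49 + 20)/35) = 1.
  m_10 = 35*1 - 20 = 15, d_10 = (2465 - 15^2)/35 = 2240/35 = 64, a_10 = floor((49 + 15)/64) = 1.
  m_11 = 64*1 - 15 = 49, d_11 = (2465 - 49^2)/64 = 64/64 = 1, a_11 = floor((49 + 49)/1) = 98.
  m_12 = 1*98 - 49 = 49, d_12 = (2465 - 49^2)/1 = 64/1 = 64: (m_12, d_12) = (m_1, d_1) = (49, 64), so from here the quotients repeat a_1, ..., a_11; the period length is 11.
Hence the expansion of sqrt(2465) is a_0 = 49 followed by the repeating block 1, 1, 1, 5, 1, 1, 5, 1, 1, 1, 98 (period 11).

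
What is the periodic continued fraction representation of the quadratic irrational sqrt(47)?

Write x_i = (sqrt(47) + m_i)/d_i with (m_0, d_0) = (0, 1). a_0 = floor(sqrt(47)) = 6, since 6^2 = 36 <= 47 < 49 = 7^2.
Iterate m_{i+1} = d_i*a_i - m_i, d_{i+1} = (47 - m_{i+1}^2)/d_i, a_{i+1} = floor((a_0 + m_{i+1})/d_{i+1}):
  m_1 = 1*6 - 0 = 6, d_1 = (47 - 6^2)/1 = 11/1 = 11, a_1 = floor((6 + 6)/11) = 1.
  m_2 = 11*1 - 6 = 5, d_2 = (47 - 5^2)/11 = 22/11 = 2, a_2 = floor((6 + 5)/2) = 5.
  m_3 = 2*5 - 5 = 5, d_3 = (47 - 5^2)/2 = 22/2 = 11, a_3 = floor((6 + 5)/11) = 1.
  m_4 = 11*1 - 5 = 6, d_4 = (47 - 6^2)/11 = 11/11 = 1, a_4 = floor((6 + 6)/1) = 12.
  m_5 = 1*12 - 6 = 6, d_5 = (47 - 6^2)/1 = 11/1 = 11: (m_5, d_5) = (m_1, d_1) = (6, 11), so from here the quotients repeat a_1, ..., a_4; the period length is 4.
Hence the expansion of sqrt(47) is a_0 = 6 followed by the repeating block 1, 5, 1, 12 (period 4).

[6; (1, 5, 1, 12)]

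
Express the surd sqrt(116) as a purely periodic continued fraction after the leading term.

Write x_i = (sqrt(116) + m_i)/d_i with (m_0, d_0) = (0, 1). a_0 = floor(sqrt(116)) = 10, since 10^2 = 100 <= 116 < 121 = 11^2.
Iterate m_{i+1} = d_i*a_i - m_i, d_{i+1} = (116 - m_{i+1}^2)/d_i, a_{i+1} = floor((a_0 + m_{i+1})/d_{i+1}):
  m_1 = 1*10 - 0 = 10, d_1 = (116 - 10^2)/1 = 16/1 = 16, a_1 = floor((10 + 10)/16) = 1.
  m_2 = 16*1 - 10 = 6, d_2 = (116 - 6^2)/16 = 80/16 = 5, a_2 = floor((10 + 6)/5) = 3.
  m_3 = 5*3 - 6 = 9, d_3 = (116 - 9^2)/5 = 35/5 = 7, a_3 = floor((10 + 9)/7) = 2.
  m_4 = 7*2 - 9 = 5, d_4 = (116 - 5^2)/7 = 91/7 = 13, a_4 = floor((10 + 5)/13) = 1.
  m_5 = 13*1 - 5 = 8, d_5 = (116 - 8^2)/13 = 52/13 = 4, a_5 = floor((10 + 8)/4) = 4.
  m_6 = 4*4 - 8 = 8, d_6 = (116 - 8^2)/4 = 52/4 = 13, a_6 = floor((10 + 8)/13) = 1.
  m_7 = 13*1 - 8 = 5, d_7 = (116 - 5^2)/13 = 91/13 = 7, a_7 = floor((10 + 5)/7) = 2.
  m_8 = 7*2 - 5 = 9, d_8 = (116 - 9^2)/7 = 35/7 = 5, a_8 = floor((10 + 9)/5) = 3.
  m_9 = 5*3 - 9 = 6, d_9 = (116 - 6^2)/5 = 80/5 = 16, a_9 = floor((10 + 6)/16) = 1.
  m_10 = 16*1 - 6 = 10, d_10 = (116 - 10^2)/16 = 16/16 = 1, a_10 = floor((10 + 10)/1) = 20.
  m_11 = 1*20 - 10 = 10, d_11 = (116 - 10^2)/1 = 16/1 = 16: (m_11, d_11) = (m_1, d_1) = (10, 16), so from here the quotients repeat a_1, ..., a_10; the period length is 10.
Hence the expansion of sqrt(116) is a_0 = 10 followed by the repeating block 1, 3, 2, 1, 4, 1, 2, 3, 1, 20 (period 10).

[10; (1, 3, 2, 1, 4, 1, 2, 3, 1, 20)]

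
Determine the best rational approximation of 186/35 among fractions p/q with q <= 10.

Expand x = 186/35 as a continued fraction with the Euclidean algorithm:
  186 = 5*35 + 11, so a_0 = 5.
  35 = 3*11 + 2, so a_1 = 3.
  11 = 5*2 + 1, so a_2 = 5.
  2 = 2*1 + 0, so a_3 = 2.
so x = [5; 3, 5, 2].
Convergents (p_i = a_i*p_{i-1} + p_{i-2}, q_i = a_i*q_{i-1} + q_{i-2} with p_{-2}=0, p_{-1}=1, q_{-2}=1, q_{-1}=0), until the denominator exceeds 10:
  i=0: a_0=5, p_0 = 5*1 + 0 = 5, q_0 = 5*0 + 1 = 1.
  i=1: a_1=3, p_1 = 3*5 + 1 = 16, q_1 = 3*1 + 0 = 3.
  i=2: a_2=5, p_2 = 5*16 + 5 = 85, q_2 = 5*3 + 1 = 16.
q_2 = 16 > 10, so the last convergent with denominator <= 10 is p_1/q_1 = 16/3.
The closest fraction with denominator <= 10 is either p_1/q_1 or the intermediate fraction (k*p_1 + p_0)/(k*q_1 + q_0) with the largest k >= 1 whose denominator stays <= 10; these approach x as k grows, and every other convergent or intermediate fraction in range is farther away.
Largest k: floor((10 - q_0)/q_1) = floor((10 - 1)/3) = 3.
That gives (3*16 + 5)/(3*3 + 1) = 53/10.
Compare the errors: |x - 16/3| = |186*3 - 16*35|/(35*3) = 2/105, and |x - 53/10| = |186*10 - 53*35|/(35*10) = 5/350.
Cross-multiplying, 5*105 = 525 < 700 = 2*350, so 5/350 is smaller: the intermediate fraction 53/10 is closer to x than 16/3.

53/10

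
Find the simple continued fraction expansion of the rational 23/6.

[3; 1, 5]

Run the Euclidean algorithm on 23 and 6; the successive quotients are the partial quotients a_0, a_1, ... (each step inverts the fractional part left over by the previous one):
  23 = 3*6 + 5, so a_0 = 3.
  6 = 1*5 + 1, so a_1 = 1.
  5 = 5*1 + 0, so a_2 = 5.
The remainder reaches 0 after 3 divisions, so the expansion has 3 partial quotients, read off in order.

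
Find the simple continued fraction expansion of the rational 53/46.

Run the Euclidean algorithm on 53 and 46; the successive quotients are the partial quotients a_0, a_1, ... (each step inverts the fractional part left over by the previous one):
  53 = 1*46 + 7, so a_0 = 1.
  46 = 6*7 + 4, so a_1 = 6.
  7 = 1*4 + 3, so a_2 = 1.
  4 = 1*3 + 1, so a_3 = 1.
  3 = 3*1 + 0, so a_4 = 3.
The remainder reaches 0 after 5 divisions, so the expansion has 5 partial quotients, read off in order.

[1; 6, 1, 1, 3]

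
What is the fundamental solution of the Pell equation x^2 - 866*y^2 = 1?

(x, y) = (42435, 1442)

First expand sqrt(866) as a continued fraction. With x_i = (sqrt(866) + m_i)/d_i and (m_0, d_0) = (0, 1): a_0 = floor(sqrt(866)) = 29, since 29^2 = 841 <= 866 < 900 = 30^2.
Iterate m_{i+1} = d_i*a_i - m_i, d_{i+1} = (866 - m_{i+1}^2)/d_i, a_{i+1} = floor((a_0 + m_{i+1})/d_{i+1}):
  m_1 = 1*29 - 0 = 29, d_1 = (866 - 29^2)/1 = 25/1 = 25, a_1 = floor((29 + 29)/25) = 2.
  m_2 = 25*2 - 29 = 21, d_2 = (866 - 21^2)/25 = 425/25 = 17, a_2 = floor((29 + 21)/17) = 2.
  m_3 = 17*2 - 21 = 13, d_3 = (866 - 13^2)/17 = 697/17 = 41, a_3 = floor((29 + 13)/41) = 1.
  m_4 = 41*1 - 13 = 28, d_4 = (866 - 28^2)/41 = 82/41 = 2, a_4 = floor((29 + 28)/2) = 28.
  m_5 = 2*28 - 28 = 28, d_5 = (866 - 28^2)/2 = 82/2 = 41, a_5 = floor((29 + 28)/41) = 1.
  m_6 = 41*1 - 28 = 13, d_6 = (866 - 13^2)/41 = 697/41 = 17, a_6 = floor((29 + 13)/17) = 2.
  m_7 = 17*2 - 13 = 21, d_7 = (866 - 21^2)/17 = 425/17 = 25, a_7 = floor((29 + 21)/25) = 2.
  m_8 = 25*2 - 21 = 29, d_8 = (866 - 29^2)/25 = 25/25 = 1, a_8 = floor((29 + 29)/1) = 58.
  m_9 = 1*58 - 29 = 29, d_9 = (866 - 29^2)/1 = 25/1 = 25: (m_9, d_9) = (m_1, d_1) = (29, 25), so from here the quotients repeat a_1, ..., a_8; the period length is 8.
So sqrt(866) = [29; (2, 2, 1, 28, 1, 2, 2, 58)] with period length k = 8.
k is even, so the fundamental solution of x^2 - 866y^2 = 1 is (p_{k-1}, q_{k-1}) = (p_7, q_7); compute convergents through index 7.
Convergents (p_i = a_i*p_{i-1} + p_{i-2}, q_i = a_i*q_{i-1} + q_{i-2} with p_{-2}=0, p_{-1}=1, q_{-2}=1, q_{-1}=0):
  i=0: a_0=29, p_0 = 29*1 + 0 = 29, q_0 = 29*0 + 1 = 1.
  i=1: a_1=2, p_1 = 2*29 + 1 = 59, q_1 = 2*1 + 0 = 2.
  i=2: a_2=2, p_2 = 2*59 + 29 = 147, q_2 = 2*2 + 1 = 5.
  i=3: a_3=1, p_3 = 1*147 + 59 = 206, q_3 = 1*5 + 2 = 7.
  i=4: a_4=28, p_4 = 28*206 + 147 = 5915, q_4 = 28*7 + 5 = 201.
  i=5: a_5=1, p_5 = 1*5915 + 206 = 6121, q_5 = 1*201 + 7 = 208.
  i=6: a_6=2, p_6 = 2*6121 + 5915 = 18157, q_6 = 2*208 + 201 = 617.
  i=7: a_7=2, p_7 = 2*18157 + 6121 = 42435, q_7 = 2*617 + 208 = 1442.
Check: 42435^2 - 866*1442^2 = 1800729225 - 1800729224 = 1, so (x, y) = (42435, 1442) solves the equation, and by the theorem it is the least positive solution.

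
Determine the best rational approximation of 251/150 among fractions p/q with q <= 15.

Expand x = 251/150 as a continued fraction with the Euclidean algorithm:
  251 = 1*150 + 101, so a_0 = 1.
  150 = 1*101 + 49, so a_1 = 1.
  101 = 2*49 + 3, so a_2 = 2.
  49 = 16*3 + 1, so a_3 = 16.
  3 = 3*1 + 0, so a_4 = 3.
so x = [1; 1, 2, 16, 3].
Convergents (p_i = a_i*p_{i-1} + p_{i-2}, q_i = a_i*q_{i-1} + q_{i-2} with p_{-2}=0, p_{-1}=1, q_{-2}=1, q_{-1}=0), until the denominator exceeds 15:
  i=0: a_0=1, p_0 = 1*1 + 0 = 1, q_0 = 1*0 + 1 = 1.
  i=1: a_1=1, p_1 = 1*1 + 1 = 2, q_1 = 1*1 + 0 = 1.
  i=2: a_2=2, p_2 = 2*2 + 1 = 5, q_2 = 2*1 + 1 = 3.
  i=3: a_3=16, p_3 = 16*5 + 2 = 82, q_3 = 16*3 + 1 = 49.
q_3 = 49 > 15, so the last convergent with denominator <= 15 is p_2/q_2 = 5/3.
The closest fraction with denominator <= 15 is either p_2/q_2 or the intermediate fraction (k*p_2 + p_1)/(k*q_2 + q_1) with the largest k >= 1 whose denominator stays <= 15; these approach x as k grows, and every other convergent or intermediate fraction in range is farther away.
Largest k: floor((15 - q_1)/q_2) = floor((15 - 1)/3) = 4.
That gives (4*5 + 2)/(4*3 + 1) = 22/13.
Compare the errors: |x - 5/3| = |251*3 - 5*150|/(150*3) = 3/450, and |x - 22/13| = |251*13 - 22*150|/(150*13) = 37/1950.
Cross-multiplying, 3*1950 = 5850 < 16650 = 37*450, so 3/450 is smaller: the convergent 5/3 is closer to x than 22/13.

5/3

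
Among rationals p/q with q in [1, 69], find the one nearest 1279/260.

305/62

Expand x = 1279/260 as a continued fraction with the Euclidean algorithm:
  1279 = 4*260 + 239, so a_0 = 4.
  260 = 1*239 + 21, so a_1 = 1.
  239 = 11*21 + 8, so a_2 = 11.
  21 = 2*8 + 5, so a_3 = 2.
  8 = 1*5 + 3, so a_4 = 1.
  5 = 1*3 + 2, so a_5 = 1.
  3 = 1*2 + 1, so a_6 = 1.
  2 = 2*1 + 0, so a_7 = 2.
so x = [4; 1, 11, 2, 1, 1, 1, 2].
Convergents (p_i = a_i*p_{i-1} + p_{i-2}, q_i = a_i*q_{i-1} + q_{i-2} with p_{-2}=0, p_{-1}=1, q_{-2}=1, q_{-1}=0), until the denominator exceeds 69:
  i=0: a_0=4, p_0 = 4*1 + 0 = 4, q_0 = 4*0 + 1 = 1.
  i=1: a_1=1, p_1 = 1*4 + 1 = 5, q_1 = 1*1 + 0 = 1.
  i=2: a_2=11, p_2 = 11*5 + 4 = 59, q_2 = 11*1 + 1 = 12.
  i=3: a_3=2, p_3 = 2*59 + 5 = 123, q_3 = 2*12 + 1 = 25.
  i=4: a_4=1, p_4 = 1*123 + 59 = 182, q_4 = 1*25 + 12 = 37.
  i=5: a_5=1, p_5 = 1*182 + 123 = 305, q_5 = 1*37 + 25 = 62.
  i=6: a_6=1, p_6 = 1*305 + 182 = 487, q_6 = 1*62 + 37 = 99.
q_6 = 99 > 69, so the last convergent with denominator <= 69 is p_5/q_5 = 305/62.
The closest fraction with denominator <= 69 is either p_5/q_5 or the intermediate fraction (k*p_5 + p_4)/(k*q_5 + q_4) with the largest k >= 1 whose denominator stays <= 69; these approach x as k grows, and every other convergent or intermediate fraction in range is farther away.
Largest k: floor((69 - q_4)/q_5) = floor((69 - 37)/62) = 0.
Since k = 0, no intermediate fraction beyond p_5/q_5 has denominator <= 69, so the convergent 305/62 is the closest (its error is |1279*62 - 305*260|/(260*62) = 2/16120).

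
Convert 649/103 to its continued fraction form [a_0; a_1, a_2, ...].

[6; 3, 3, 10]

Run the Euclidean algorithm on 649 and 103; the successive quotients are the partial quotients a_0, a_1, ... (each step inverts the fractional part left over by the previous one):
  649 = 6*103 + 31, so a_0 = 6.
  103 = 3*31 + 10, so a_1 = 3.
  31 = 3*10 + 1, so a_2 = 3.
  10 = 10*1 + 0, so a_3 = 10.
The remainder reaches 0 after 4 divisions, so the expansion has 4 partial quotients, read off in order.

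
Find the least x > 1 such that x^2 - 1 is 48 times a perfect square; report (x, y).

(x, y) = (7, 1)

First expand sqrt(48) as a continued fraction. With x_i = (sqrt(48) + m_i)/d_i and (m_0, d_0) = (0, 1): a_0 = floor(sqrt(48)) = 6, since 6^2 = 36 <= 48 < 49 = 7^2.
Iterate m_{i+1} = d_i*a_i - m_i, d_{i+1} = (48 - m_{i+1}^2)/d_i, a_{i+1} = floor((a_0 + m_{i+1})/d_{i+1}):
  m_1 = 1*6 - 0 = 6, d_1 = (48 - 6^2)/1 = 12/1 = 12, a_1 = floor((6 + 6)/12) = 1.
  m_2 = 12*1 - 6 = 6, d_2 = (48 - 6^2)/12 = 12/12 = 1, a_2 = floor((6 + 6)/1) = 12.
  m_3 = 1*12 - 6 = 6, d_3 = (48 - 6^2)/1 = 12/1 = 12: (m_3, d_3) = (m_1, d_1) = (6, 12), so from here the quotients repeat a_1, a_2; the period length is 2.
So sqrt(48) = [6; (1, 12)] with period length k = 2.
k is even, so the fundamental solution of x^2 - 48y^2 = 1 is (p_{k-1}, q_{k-1}) = (p_1, q_1); compute convergents through index 1.
Convergents (p_i = a_i*p_{i-1} + p_{i-2}, q_i = a_i*q_{i-1} + q_{i-2} with p_{-2}=0, p_{-1}=1, q_{-2}=1, q_{-1}=0):
  i=0: a_0=6, p_0 = 6*1 + 0 = 6, q_0 = 6*0 + 1 = 1.
  i=1: a_1=1, p_1 = 1*6 + 1 = 7, q_1 = 1*1 + 0 = 1.
Check: 7^2 - 48*1^2 = 49 - 48 = 1, so (x, y) = (7, 1) solves the equation, and by the theorem it is the least positive solution.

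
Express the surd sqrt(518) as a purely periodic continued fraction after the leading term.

[22; (1, 3, 6, 3, 1, 44)]

Write x_i = (sqrt(518) + m_i)/d_i with (m_0, d_0) = (0, 1). a_0 = floor(sqrt(518)) = 22, since 22^2 = 484 <= 518 < 529 = 23^2.
Iterate m_{i+1} = d_i*a_i - m_i, d_{i+1} = (518 - m_{i+1}^2)/d_i, a_{i+1} = floor((a_0 + m_{i+1})/d_{i+1}):
  m_1 = 1*22 - 0 = 22, d_1 = (518 - 22^2)/1 = 34/1 = 34, a_1 = floor((22 + 22)/34) = 1.
  m_2 = 34*1 - 22 = 12, d_2 = (518 - 12^2)/34 = 374/34 = 11, a_2 = floor((22 + 12)/11) = 3.
  m_3 = 11*3 - 12 = 21, d_3 = (518 - 21^2)/11 = 77/11 = 7, a_3 = floor((22 + 21)/7) = 6.
  m_4 = 7*6 - 21 = 21, d_4 = (518 - 21^2)/7 = 77/7 = 11, a_4 = floor((22 + 21)/11) = 3.
  m_5 = 11*3 - 21 = 12, d_5 = (518 - 12^2)/11 = 374/11 = 34, a_5 = floor((22 + 12)/34) = 1.
  m_6 = 34*1 - 12 = 22, d_6 = (518 - 22^2)/34 = 34/34 = 1, a_6 = floor((22 + 22)/1) = 44.
  m_7 = 1*44 - 22 = 22, d_7 = (518 - 22^2)/1 = 34/1 = 34: (m_7, d_7) = (m_1, d_1) = (22, 34), so from here the quotients repeat a_1, ..., a_6; the period length is 6.
Hence the expansion of sqrt(518) is a_0 = 22 followed by the repeating block 1, 3, 6, 3, 1, 44 (period 6).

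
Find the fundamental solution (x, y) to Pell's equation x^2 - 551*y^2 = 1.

First expand sqrt(551) as a continued fraction. With x_i = (sqrt(551) + m_i)/d_i and (m_0, d_0) = (0, 1): a_0 = floor(sqrt(551)) = 23, since 23^2 = 529 <= 551 < 576 = 24^2.
Iterate m_{i+1} = d_i*a_i - m_i, d_{i+1} = (551 - m_{i+1}^2)/d_i, a_{i+1} = floor((a_0 + m_{i+1})/d_{i+1}):
  m_1 = 1*23 - 0 = 23, d_1 = (551 - 23^2)/1 = 22/1 = 22, a_1 = floor((23 + 23)/22) = 2.
  m_2 = 22*2 - 23 = 21, d_2 = (551 - 21^2)/22 = 110/22 = 5, a_2 = floor((23 + 21)/5) = 8.
  m_3 = 5*8 - 21 = 19, d_3 = (551 - 19^2)/5 = 190/5 = 38, a_3 = floor((23 + 19)/38) = 1.
  m_4 = 38*1 - 19 = 19, d_4 = (551 - 19^2)/38 = 190/38 = 5, a_4 = floor((23 + 19)/5) = 8.
  m_5 = 5*8 - 19 = 21, d_5 = (551 - 21^2)/5 = 110/5 = 22, a_5 = floor((23 + 21)/22) = 2.
  m_6 = 22*2 - 21 = 23, d_6 = (551 - 23^2)/22 = 22/22 = 1, a_6 = floor((23 + 23)/1) = 46.
  m_7 = 1*46 - 23 = 23, d_7 = (551 - 23^2)/1 = 22/1 = 22: (m_7, d_7) = (m_1, d_1) = (23, 22), so from here the quotients repeat a_1, ..., a_6; the period length is 6.
So sqrt(551) = [23; (2, 8, 1, 8, 2, 46)] with period length k = 6.
k is even, so the fundamental solution of x^2 - 551y^2 = 1 is (p_{k-1}, q_{k-1}) = (p_5, q_5); compute convergents through index 5.
Convergents (p_i = a_i*p_{i-1} + p_{i-2}, q_i = a_i*q_{i-1} + q_{i-2} with p_{-2}=0, p_{-1}=1, q_{-2}=1, q_{-1}=0):
  i=0: a_0=23, p_0 = 23*1 + 0 = 23, q_0 = 23*0 + 1 = 1.
  i=1: a_1=2, p_1 = 2*23 + 1 = 47, q_1 = 2*1 + 0 = 2.
  i=2: a_2=8, p_2 = 8*47 + 23 = 399, q_2 = 8*2 + 1 = 17.
  i=3: a_3=1, p_3 = 1*399 + 47 = 446, q_3 = 1*17 + 2 = 19.
  i=4: a_4=8, p_4 = 8*446 + 399 = 3967, q_4 = 8*19 + 17 = 169.
  i=5: a_5=2, p_5 = 2*3967 + 446 = 8380, q_5 = 2*169 + 19 = 357.
Check: 8380^2 - 551*357^2 = 70224400 - 70224399 = 1, so (x, y) = (8380, 357) solves the equation, and by the theorem it is the least positive solution.

(x, y) = (8380, 357)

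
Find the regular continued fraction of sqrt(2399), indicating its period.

[48; (1, 47, 1, 96)]

Write x_i = (sqrt(2399) + m_i)/d_i with (m_0, d_0) = (0, 1). a_0 = floor(sqrt(2399)) = 48, since 48^2 = 2304 <= 2399 < 2401 = 49^2.
Iterate m_{i+1} = d_i*a_i - m_i, d_{i+1} = (2399 - m_{i+1}^2)/d_i, a_{i+1} = floor((a_0 + m_{i+1})/d_{i+1}):
  m_1 = 1*48 - 0 = 48, d_1 = (2399 - 48^2)/1 = 95/1 = 95, a_1 = floor((48 + 48)/95) = 1.
  m_2 = 95*1 - 48 = 47, d_2 = (2399 - 47^2)/95 = 190/95 = 2, a_2 = floor((48 + 47)/2) = 47.
  m_3 = 2*47 - 47 = 47, d_3 = (2399 - 47^2)/2 = 190/2 = 95, a_3 = floor((48 + 47)/95) = 1.
  m_4 = 95*1 - 47 = 48, d_4 = (2399 - 48^2)/95 = 95/95 = 1, a_4 = floor((48 + 48)/1) = 96.
  m_5 = 1*96 - 48 = 48, d_5 = (2399 - 48^2)/1 = 95/1 = 95: (m_5, d_5) = (m_1, d_1) = (48, 95), so from here the quotients repeat a_1, ..., a_4; the period length is 4.
Hence the expansion of sqrt(2399) is a_0 = 48 followed by the repeating block 1, 47, 1, 96 (period 4).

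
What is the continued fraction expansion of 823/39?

[21; 9, 1, 3]

Run the Euclidean algorithm on 823 and 39; the successive quotients are the partial quotients a_0, a_1, ... (each step inverts the fractional part left over by the previous one):
  823 = 21*39 + 4, so a_0 = 21.
  39 = 9*4 + 3, so a_1 = 9.
  4 = 1*3 + 1, so a_2 = 1.
  3 = 3*1 + 0, so a_3 = 3.
The remainder reaches 0 after 4 divisions, so the expansion has 4 partial quotients, read off in order.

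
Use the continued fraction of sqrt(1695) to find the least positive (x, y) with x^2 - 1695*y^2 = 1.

(x, y) = (249616, 6063)

First expand sqrt(1695) as a continued fraction. With x_i = (sqrt(1695) + m_i)/d_i and (m_0, d_0) = (0, 1): a_0 = floor(sqrt(1695)) = 41, since 41^2 = 1681 <= 1695 < 1764 = 42^2.
Iterate m_{i+1} = d_i*a_i - m_i, d_{i+1} = (1695 - m_{i+1}^2)/d_i, a_{i+1} = floor((a_0 + m_{i+1})/d_{i+1}):
  m_1 = 1*41 - 0 = 41, d_1 = (1695 - 41^2)/1 = 14/1 = 14, a_1 = floor((41 + 41)/14) = 5.
  m_2 = 14*5 - 41 = 29, d_2 = (1695 - 29^2)/14 = 854/14 = 61, a_2 = floor((41 + 29)/61) = 1.
  m_3 = 61*1 - 29 = 32, d_3 = (1695 - 32^2)/61 = 671/61 = 11, a_3 = floor((41 + 32)/11) = 6.
  m_4 = 11*6 - 32 = 34, d_4 = (1695 - 34^2)/11 = 539/11 = 49, a_4 = floor((41 + 34)/49) = 1.
  m_5 = 49*1 - 34 = 15, d_5 = (1695 - 15^2)/49 = 1470/49 = 30, a_5 = floor((41 + 15)/30) = 1.
  m_6 = 30*1 - 15 = 15, d_6 = (1695 - 15^2)/30 = 1470/30 = 49, a_6 = floor((41 + 15)/49) = 1.
  m_7 = 49*1 - 15 = 34, d_7 = (1695 - 34^2)/49 = 539/49 = 11, a_7 = floor((41 + 34)/11) = 6.
  m_8 = 11*6 - 34 = 32, d_8 = (1695 - 32^2)/11 = 671/11 = 61, a_8 = floor((41 + 32)/61) = 1.
  m_9 = 61*1 - 32 = 29, d_9 = (1695 - 29^2)/61 = 854/61 = 14, a_9 = floor((41 + 29)/14) = 5.
  m_10 = 14*5 - 29 = 41, d_10 = (1695 - 41^2)/14 = 14/14 = 1, a_10 = floor((41 + 41)/1) = 82.
  m_11 = 1*82 - 41 = 41, d_11 = (1695 - 41^2)/1 = 14/1 = 14: (m_11, d_11) = (m_1, d_1) = (41, 14), so from here the quotients repeat a_1, ..., a_10; the period length is 10.
So sqrt(1695) = [41; (5, 1, 6, 1, 1, 1, 6, 1, 5, 82)] with period length k = 10.
k is even, so the fundamental solution of x^2 - 1695y^2 = 1 is (p_{k-1}, q_{k-1}) = (p_9, q_9); compute convergents through index 9.
Convergents (p_i = a_i*p_{i-1} + p_{i-2}, q_i = a_i*q_{i-1} + q_{i-2} with p_{-2}=0, p_{-1}=1, q_{-2}=1, q_{-1}=0):
  i=0: a_0=41, p_0 = 41*1 + 0 = 41, q_0 = 41*0 + 1 = 1.
  i=1: a_1=5, p_1 = 5*41 + 1 = 206, q_1 = 5*1 + 0 = 5.
  i=2: a_2=1, p_2 = 1*206 + 41 = 247, q_2 = 1*5 + 1 = 6.
  i=3: a_3=6, p_3 = 6*247 + 206 = 1688, q_3 = 6*6 + 5 = 41.
  i=4: a_4=1, p_4 = 1*1688 + 247 = 1935, q_4 = 1*41 + 6 = 47.
  i=5: a_5=1, p_5 = 1*1935 + 1688 = 3623, q_5 = 1*47 + 41 = 88.
  i=6: a_6=1, p_6 = 1*3623 + 1935 = 5558, q_6 = 1*88 + 47 = 135.
  i=7: a_7=6, p_7 = 6*5558 + 3623 = 36971, q_7 = 6*135 + 88 = 898.
  i=8: a_8=1, p_8 = 1*36971 + 5558 = 42529, q_8 = 1*898 + 135 = 1033.
  i=9: a_9=5, p_9 = 5*42529 + 36971 = 249616, q_9 = 5*1033 + 898 = 6063.
Check: 249616^2 - 1695*6063^2 = 62308147456 - 62308147455 = 1, so (x, y) = (249616, 6063) solves the equation, and by the theorem it is the least positive solution.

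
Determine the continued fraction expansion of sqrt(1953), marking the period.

[44; (5, 5, 3, 12, 3, 5, 5, 88)]

Write x_i = (sqrt(1953) + m_i)/d_i with (m_0, d_0) = (0, 1). a_0 = floor(sqrt(1953)) = 44, since 44^2 = 1936 <= 1953 < 2025 = 45^2.
Iterate m_{i+1} = d_i*a_i - m_i, d_{i+1} = (1953 - m_{i+1}^2)/d_i, a_{i+1} = floor((a_0 + m_{i+1})/d_{i+1}):
  m_1 = 1*44 - 0 = 44, d_1 = (1953 - 44^2)/1 = 17/1 = 17, a_1 = floor((44 + 44)/17) = 5.
  m_2 = 17*5 - 44 = 41, d_2 = (1953 - 41^2)/17 = 272/17 = 16, a_2 = floor((44 + 41)/16) = 5.
  m_3 = 16*5 - 41 = 39, d_3 = (1953 - 39^2)/16 = 432/16 = 27, a_3 = floor((44 + 39)/27) = 3.
  m_4 = 27*3 - 39 = 42, d_4 = (1953 - 42^2)/27 = 189/27 = 7, a_4 = floor((44 + 42)/7) = 12.
  m_5 = 7*12 - 42 = 42, d_5 = (1953 - 42^2)/7 = 189/7 = 27, a_5 = floor((44 + 42)/27) = 3.
  m_6 = 27*3 - 42 = 39, d_6 = (1953 - 39^2)/27 = 432/27 = 16, a_6 = floor((44 + 39)/16) = 5.
  m_7 = 16*5 - 39 = 41, d_7 = (1953 - 41^2)/16 = 272/16 = 17, a_7 = floor((44 + 41)/17) = 5.
  m_8 = 17*5 - 41 = 44, d_8 = (1953 - 44^2)/17 = 17/17 = 1, a_8 = floor((44 + 44)/1) = 88.
  m_9 = 1*88 - 44 = 44, d_9 = (1953 - 44^2)/1 = 17/1 = 17: (m_9, d_9) = (m_1, d_1) = (44, 17), so from here the quotients repeat a_1, ..., a_8; the period length is 8.
Hence the expansion of sqrt(1953) is a_0 = 44 followed by the repeating block 5, 5, 3, 12, 3, 5, 5, 88 (period 8).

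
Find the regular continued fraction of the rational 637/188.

Run the Euclidean algorithm on 637 and 188; the successive quotients are the partial quotients a_0, a_1, ... (each step inverts the fractional part left over by the previous one):
  637 = 3*188 + 73, so a_0 = 3.
  188 = 2*73 + 42, so a_1 = 2.
  73 = 1*42 + 31, so a_2 = 1.
  42 = 1*31 + 11, so a_3 = 1.
  31 = 2*11 + 9, so a_4 = 2.
  11 = 1*9 + 2, so a_5 = 1.
  9 = 4*2 + 1, so a_6 = 4.
  2 = 2*1 + 0, so a_7 = 2.
The remainder reaches 0 after 8 divisions, so the expansion has 8 partial quotients, read off in order.

[3; 2, 1, 1, 2, 1, 4, 2]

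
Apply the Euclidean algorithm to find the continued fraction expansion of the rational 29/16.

Run the Euclidean algorithm on 29 and 16; the successive quotients are the partial quotients a_0, a_1, ... (each step inverts the fractional part left over by the previous one):
  29 = 1*16 + 13, so a_0 = 1.
  16 = 1*13 + 3, so a_1 = 1.
  13 = 4*3 + 1, so a_2 = 4.
  3 = 3*1 + 0, so a_3 = 3.
The remainder reaches 0 after 4 divisions, so the expansion has 4 partial quotients, read off in order.

[1; 1, 4, 3]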